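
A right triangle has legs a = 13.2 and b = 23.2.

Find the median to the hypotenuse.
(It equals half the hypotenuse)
Hypotenuse c = √(a² + b²) = √(174.24 + 538.24) = √712.48 ≈ 26.6923
Median to hypotenuse = c/2 ≈ 26.6923/2 ≈ 13.3462

Median = 13.35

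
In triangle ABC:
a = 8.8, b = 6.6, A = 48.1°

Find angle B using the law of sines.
a/sin(A) = b/sin(B)  ⇒  sin(B) = b·sin(A)/a = 6.6·sin(48.1°)/8.8
sin(48.1°) ≈ 0.744312
sin(B) ≈ 6.6·0.744312/8.8 ≈ 4.91246/8.8 ≈ 0.558234
B = arcsin(0.558234) ≈ 33.9337°
(Since b ≤ a we need B ≤ A, so the obtuse alternative 180° − 33.9337° ≈ 146.066° is rejected.)

B = 33.93°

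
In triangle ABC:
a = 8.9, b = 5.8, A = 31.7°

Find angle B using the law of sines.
a/sin(A) = b/sin(B)  ⇒  sin(B) = b·sin(A)/a = 5.8·sin(31.7°)/8.9
sin(31.7°) ≈ 0.525472
sin(B) ≈ 5.8·0.525472/8.9 ≈ 3.04774/8.9 ≈ 0.342442
B = arcsin(0.342442) ≈ 20.0257°
(Since b ≤ a we need B ≤ A, so the obtuse alternative 180° − 20.0257° ≈ 159.974° is rejected.)

B = 20.03°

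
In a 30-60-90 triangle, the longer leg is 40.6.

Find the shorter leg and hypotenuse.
In a 30-60-90 triangle the sides are in ratio 1 : √3 : 2, so short leg = long leg/√3 and hypotenuse = 2·(short leg).
Short leg = 40.6/√3 ≈ 40.6/1.73205 ≈ 23.4404
Hypotenuse = 2·23.4404 ≈ 46.8808

Short leg = 23.44, Hypotenuse = 46.88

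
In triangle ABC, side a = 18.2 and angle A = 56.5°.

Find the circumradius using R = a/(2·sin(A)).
R = a/(2·sin(A)) = 18.2/(2·sin(56.5°))
sin(56.5°) ≈ 0.833886
R ≈ 18.2/(2·0.833886) = 18.2/1.66777 ≈ 10.9128

R = 10.91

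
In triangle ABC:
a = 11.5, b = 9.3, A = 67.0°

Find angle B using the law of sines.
a/sin(A) = b/sin(B)  ⇒  sin(B) = b·sin(A)/a = 9.3·sin(67.0°)/11.5
sin(67.0°) ≈ 0.920505
sin(B) ≈ 9.3·0.920505/11.5 ≈ 8.5607/11.5 ≈ 0.744408
B = arcsin(0.744408) ≈ 48.1083°
(Since b ≤ a we need B ≤ A, so the obtuse alternative 180° − 48.1083° ≈ 131.892° is rejected.)

B = 48.11°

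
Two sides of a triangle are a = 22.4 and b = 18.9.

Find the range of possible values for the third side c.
Triangle inequality: |a − b| < c < a + b
|a − b| = |22.4 − 18.9| = 3.5
a + b = 22.4 + 18.9 = 41.3

3.5 < c < 41.3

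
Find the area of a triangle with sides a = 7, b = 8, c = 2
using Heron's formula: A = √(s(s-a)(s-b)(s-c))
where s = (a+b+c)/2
s = (7 + 8 + 2)/2 = 17/2 = 8.5
s − a = 1.5, s − b = 0.5, s − c = 6.5
s(s−a)(s−b)(s−c) = 8.5·1.5·0.5·6.5 = 41.4375
Area = √41.4375 ≈ 6.4372

s = 8.5, Area = 6.437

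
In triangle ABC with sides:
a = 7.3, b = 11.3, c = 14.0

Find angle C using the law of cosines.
c² = a² + b² − 2ab·cos(C)  ⇒  cos(C) = (a² + b² − c²)/(2ab)
cos(C) = (7.3² + 11.3² − 14.0²)/(2·7.3·11.3) = (53.29 + 127.69 − 196)/164.98 = -15.02/164.98 ≈ -0.0910413
C = arccos(-0.0910413) ≈ 95.2235°

C = 95.22°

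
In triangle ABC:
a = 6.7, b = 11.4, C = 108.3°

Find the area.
Two sides and the included angle (SAS): A = ½·a·b·sin(C) = ½·6.7·11.4·sin(108.3°)
sin(108.3°) ≈ 0.949425
A ≈ ½·76.38·0.949425 = 38.19·0.949425 ≈ 36.2586

Area = 36.26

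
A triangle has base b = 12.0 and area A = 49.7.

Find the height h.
A = ½·b·h  ⇒  h = 2A/b = 2·49.7/12.0 = 99.4/12.0 ≈ 8.28333

h = 8.283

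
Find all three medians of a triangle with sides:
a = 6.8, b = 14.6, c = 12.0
Median formula: m_a = ½√(2b² + 2c² − a²) (and cyclically). a² = 46.24, b² = 213.16, c² = 144.
m_a = ½√(2·213.16 + 2·144 − 46.24) = ½√668.08 ≈ ½·25.8472 ≈ 12.9236
m_b = ½√(2·46.24 + 2·144 − 213.16) = ½√167.32 ≈ ½·12.9352 ≈ 6.46761
m_c = ½√(2·46.24 + 2·213.16 − 144) = ½√374.8 ≈ ½·19.3598 ≈ 9.67988

m_a = 12.92, m_b = 6.468, m_c = 9.68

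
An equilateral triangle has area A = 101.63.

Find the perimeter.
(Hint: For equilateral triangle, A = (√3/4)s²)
A = (√3/4)s²  ⇒  s² = 4A/√3 = 4·101.63/√3 = 406.52/1.73205 ≈ 234.704
s ≈ √234.704 ≈ 15.3201
Perimeter = 3s ≈ 3·15.3201 ≈ 45.9602

Perimeter = 45.96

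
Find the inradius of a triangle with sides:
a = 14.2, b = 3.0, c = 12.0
r = Area/s where s is the semi-perimeter.
s = (14.2 + 3.0 + 12.0)/2 = 29.2/2 = 14.6
Area = √(s(s−a)(s−b)(s−c)) = √(14.6·0.4·11.6·2.6) ≈ √176.134 ≈ 13.2716
r ≈ 13.2716/14.6 ≈ 0.909011

r = 0.909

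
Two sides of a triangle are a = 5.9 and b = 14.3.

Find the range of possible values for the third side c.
Triangle inequality: |a − b| < c < a + b
|a − b| = |5.9 − 14.3| = 8.4
a + b = 5.9 + 14.3 = 20.2

8.4 < c < 20.2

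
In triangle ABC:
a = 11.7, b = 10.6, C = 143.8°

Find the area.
Two sides and the included angle (SAS): A = ½·a·b·sin(C) = ½·11.7·10.6·sin(143.8°)
sin(143.8°) ≈ 0.590606
A ≈ ½·124.02·0.590606 = 62.01·0.590606 ≈ 36.6235

Area = 36.62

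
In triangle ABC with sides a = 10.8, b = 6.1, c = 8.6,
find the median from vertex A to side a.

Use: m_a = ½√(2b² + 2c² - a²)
m_a = ½√(2·6.1² + 2·8.6² − 10.8²) = ½√(2·37.21 + 2·73.96 − 116.64) = ½√(74.42 + 147.92 − 116.64) = ½√105.7
√105.7 ≈ 10.2811, so m_a ≈ 5.14053

m_a = 5.141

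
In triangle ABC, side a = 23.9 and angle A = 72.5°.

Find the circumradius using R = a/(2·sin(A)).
R = a/(2·sin(A)) = 23.9/(2·sin(72.5°))
sin(72.5°) ≈ 0.953717
R ≈ 23.9/(2·0.953717) = 23.9/1.90743 ≈ 12.5299

R = 12.53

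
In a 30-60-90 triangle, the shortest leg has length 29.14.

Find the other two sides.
In a 30-60-90 triangle the sides are in ratio 1 : √3 : 2 (short leg : long leg : hypotenuse).
Long leg = 29.14·√3 ≈ 29.14·1.73205 ≈ 50.472
Hypotenuse = 2·29.14 = 58.28

Long leg = 29.14√3 = 50.47, Hypotenuse = 58.28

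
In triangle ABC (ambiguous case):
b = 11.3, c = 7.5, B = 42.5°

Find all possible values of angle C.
b/sin(B) = c/sin(C)  ⇒  sin(C) = c·sin(B)/b = 7.5·sin(42.5°)/11.3
sin(42.5°) ≈ 0.67559
sin(C) ≈ 7.5·0.67559/11.3 ≈ 5.06693/11.3 ≈ 0.448401
Candidate 1: C₁ = arcsin(0.448401) ≈ 26.6411°  →  A = 180° − 42.5° − 26.6411° ≈ 110.859° > 0, valid
Candidate 2: C₂ = 180° − C₁ ≈ 153.359°  →  A = 180° − 42.5° − 153.359° ≈ -15.8589° ≤ 0, not a valid triangle

C = 26.64° (one solution)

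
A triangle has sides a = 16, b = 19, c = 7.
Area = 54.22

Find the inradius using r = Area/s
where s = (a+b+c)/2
s = (16 + 19 + 7)/2 = 42/2 = 21
r = Area/s = 54.22/21 ≈ 2.5819

r = 2.582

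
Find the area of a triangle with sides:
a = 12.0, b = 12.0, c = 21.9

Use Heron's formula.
s = (12.0 + 12.0 + 21.9)/2 = 45.9/2 = 22.95
s − a = 10.95, s − b = 10.95, s − c = 1.05
s(s−a)(s−b)(s−c) = 22.95·10.95·10.95·1.05 ≈ 2889.35
Area = √2889.35 ≈ 53.7527

Area = 53.75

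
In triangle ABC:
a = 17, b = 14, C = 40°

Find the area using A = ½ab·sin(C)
A = ½·a·b·sin(C) = ½·17·14·sin(40°)
sin(40°) ≈ 0.642788
A ≈ ½·238·0.642788 = 119·0.642788 ≈ 76.4917

Area = 76.49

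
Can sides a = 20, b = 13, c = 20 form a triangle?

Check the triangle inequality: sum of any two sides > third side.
a + b vs c: 20 + 13 = 33 > 20  ✓
a + c vs b: 20 + 20 = 40 > 13  ✓
b + c vs a: 13 + 20 = 33 > 20  ✓

Yes, triangle inequality satisfied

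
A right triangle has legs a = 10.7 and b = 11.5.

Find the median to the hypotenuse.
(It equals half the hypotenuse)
Hypotenuse c = √(a² + b²) = √(114.49 + 132.25) = √246.74 ≈ 15.708
Median to hypotenuse = c/2 ≈ 15.708/2 ≈ 7.85398

Median = 7.854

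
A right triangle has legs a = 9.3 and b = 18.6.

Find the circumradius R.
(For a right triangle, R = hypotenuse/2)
Hypotenuse c = √(a² + b²) = √(86.49 + 345.96) = √432.45 ≈ 20.7954
R = c/2 ≈ 20.7954/2 ≈ 10.3977

R = 10.4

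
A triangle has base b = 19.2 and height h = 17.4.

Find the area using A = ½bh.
A = ½·b·h = ½·19.2·17.4 = ½·334.08 = 167.04

Area = 167.04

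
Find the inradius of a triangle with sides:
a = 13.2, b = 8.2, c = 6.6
r = Area/s where s is the semi-perimeter.
s = (13.2 + 8.2 + 6.6)/2 = 28/2 = 14
Area = √(s(s−a)(s−b)(s−c)) = √(14·0.8·5.8·7.4) ≈ √480.704 ≈ 21.925
r ≈ 21.925/14 ≈ 1.56607

r = 1.566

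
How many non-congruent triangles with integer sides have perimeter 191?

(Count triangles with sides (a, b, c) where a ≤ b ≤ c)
Let a ≤ b ≤ c with a + b + c = 191. The only binding inequality is a + b > c, i.e. 191 − c > c, so c < 191/2; and c ≥ 191/3 since c is the largest side.
So 64 ≤ c ≤ 95. For each c, b runs from ⌈(191 − c)/2⌉ up to c (then a = 191 − b − c satisfies 1 ≤ a ≤ b automatically), giving c − ⌈(191 − c)/2⌉ + 1 choices.
Summing over c: 1 + 3 + 4 + 6 + … + 46 + 48  (32 terms, c = 64, …, 95) = 784
Check (closed form: nearest integer to p²/48 for even p, (p+3)²/48 for odd p): (191+3)²/48 = 194²/48 = 37636/48 ≈ 784.08 → 784

784 triangles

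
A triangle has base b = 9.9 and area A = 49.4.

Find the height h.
A = ½·b·h  ⇒  h = 2A/b = 2·49.4/9.9 = 98.8/9.9 ≈ 9.9798

h = 9.98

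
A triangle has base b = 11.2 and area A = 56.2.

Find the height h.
A = ½·b·h  ⇒  h = 2A/b = 2·56.2/11.2 = 112.4/11.2 ≈ 10.0357

h = 10.04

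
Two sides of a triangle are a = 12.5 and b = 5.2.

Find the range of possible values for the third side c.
Triangle inequality: |a − b| < c < a + b
|a − b| = |12.5 − 5.2| = 7.3
a + b = 12.5 + 5.2 = 17.7

7.3 < c < 17.7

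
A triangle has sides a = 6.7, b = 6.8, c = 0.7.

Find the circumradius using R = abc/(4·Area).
First find the area with Heron's formula.
s = (6.7 + 6.8 + 0.7)/2 = 7.1
Area = √(s(s−a)(s−b)(s−c)) = √(7.1·0.4·0.3·6.4) ≈ √5.4528 ≈ 2.33512
abc = 6.7·6.8·0.7 = 31.892
R = abc/(4·Area) ≈ 31.892/(4·2.33512) = 31.892/9.34049 ≈ 3.41438

R = 3.414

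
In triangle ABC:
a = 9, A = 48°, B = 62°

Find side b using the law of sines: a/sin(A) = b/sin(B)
a/sin(A) = b/sin(B)  ⇒  b = a·sin(B)/sin(A) = 9·sin(62°)/sin(48°)
sin(62°) ≈ 0.882948, sin(48°) ≈ 0.743145
b ≈ 9·0.882948/0.743145 ≈ 7.94653/0.743145 ≈ 10.6931

b = 10.69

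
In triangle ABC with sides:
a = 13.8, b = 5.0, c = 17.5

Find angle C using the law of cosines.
c² = a² + b² − 2ab·cos(C)  ⇒  cos(C) = (a² + b² − c²)/(2ab)
cos(C) = (13.8² + 5.0² − 17.5²)/(2·13.8·5.0) = (190.44 + 25 − 306.25)/138 = -90.81/138 ≈ -0.658043
C = arccos(-0.658043) ≈ 131.151°

C = 131.2°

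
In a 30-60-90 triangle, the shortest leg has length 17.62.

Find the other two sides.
In a 30-60-90 triangle the sides are in ratio 1 : √3 : 2 (short leg : long leg : hypotenuse).
Long leg = 17.62·√3 ≈ 17.62·1.73205 ≈ 30.5187
Hypotenuse = 2·17.62 = 35.24

Long leg = 17.62√3 = 30.52, Hypotenuse = 35.24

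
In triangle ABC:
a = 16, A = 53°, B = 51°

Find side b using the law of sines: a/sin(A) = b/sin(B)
a/sin(A) = b/sin(B)  ⇒  b = a·sin(B)/sin(A) = 16·sin(51°)/sin(53°)
sin(51°) ≈ 0.777146, sin(53°) ≈ 0.798636
b ≈ 16·0.777146/0.798636 ≈ 12.4343/0.798636 ≈ 15.5695

b = 15.57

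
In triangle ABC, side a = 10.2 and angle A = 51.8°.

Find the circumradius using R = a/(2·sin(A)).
R = a/(2·sin(A)) = 10.2/(2·sin(51.8°))
sin(51.8°) ≈ 0.785857
R ≈ 10.2/(2·0.785857) = 10.2/1.57171 ≈ 6.48973

R = 6.49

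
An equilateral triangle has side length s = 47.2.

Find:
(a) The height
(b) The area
(a) The height splits the triangle into two 30-60-90 halves: h = s·√3/2 = 47.2·1.73205/2 ≈ 81.7528/2 ≈ 40.8764
(b) Area = (√3/4)·s² = (√3/4)·47.2² = (√3/4)·2227.84 ≈ 0.433013·2227.84 ≈ 964.683

Height = 40.88, Area = 964.7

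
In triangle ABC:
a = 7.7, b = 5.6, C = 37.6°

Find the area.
Two sides and the included angle (SAS): A = ½·a·b·sin(C) = ½·7.7·5.6·sin(37.6°)
sin(37.6°) ≈ 0.610145
A ≈ ½·43.12·0.610145 = 21.56·0.610145 ≈ 13.1547

Area = 13.15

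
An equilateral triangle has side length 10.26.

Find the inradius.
r = Area/s with s the semi-perimeter.
Area = (√3/4)·10.26² = (√3/4)·105.2676 ≈ 0.433013·105.2676 ≈ 45.5822
s = 3·10.26/2 = 15.39
r ≈ 45.5822/15.39 ≈ 2.96181
(Equivalently r = side/(2√3) = 10.26/3.4641 ≈ 2.96181.)

r = 2.962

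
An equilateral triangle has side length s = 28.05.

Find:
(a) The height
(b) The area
(a) The height splits the triangle into two 30-60-90 halves: h = s·√3/2 = 28.05·1.73205/2 ≈ 48.584/2 ≈ 24.292
(b) Area = (√3/4)·s² = (√3/4)·28.05² = (√3/4)·786.8025 ≈ 0.433013·786.8025 ≈ 340.695

Height = 24.29, Area = 340.7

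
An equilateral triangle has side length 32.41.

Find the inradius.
r = Area/s with s the semi-perimeter.
Area = (√3/4)·32.41² = (√3/4)·1050.4081 ≈ 0.433013·1050.4081 ≈ 454.84
s = 3·32.41/2 = 48.615
r ≈ 454.84/48.615 ≈ 9.35596
(Equivalently r = side/(2√3) = 32.41/3.4641 ≈ 9.35596.)

r = 9.356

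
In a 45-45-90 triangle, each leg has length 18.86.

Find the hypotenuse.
In a 45-45-90 triangle the sides are in ratio 1 : 1 : √2, so hypotenuse = leg·√2.
Hypotenuse = 18.86·√2 ≈ 18.86·1.41421 ≈ 26.6721

Hypotenuse = 18.86√2 = 26.67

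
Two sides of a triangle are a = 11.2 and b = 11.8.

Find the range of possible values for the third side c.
Triangle inequality: |a − b| < c < a + b
|a − b| = |11.2 − 11.8| = 0.6
a + b = 11.2 + 11.8 = 23

0.6 < c < 23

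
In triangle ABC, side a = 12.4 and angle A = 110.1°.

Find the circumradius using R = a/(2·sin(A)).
R = a/(2·sin(A)) = 12.4/(2·sin(110.1°))
sin(110.1°) ≈ 0.939094
R ≈ 12.4/(2·0.939094) = 12.4/1.87819 ≈ 6.60211

R = 6.602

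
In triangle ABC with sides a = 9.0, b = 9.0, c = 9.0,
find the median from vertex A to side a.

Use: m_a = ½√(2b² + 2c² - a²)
m_a = ½√(2·9.0² + 2·9.0² − 9.0²) = ½√(2·81 + 2·81 − 81) = ½√(162 + 162 − 81) = ½√243
√243 ≈ 15.5885, so m_a ≈ 7.79423

m_a = 7.794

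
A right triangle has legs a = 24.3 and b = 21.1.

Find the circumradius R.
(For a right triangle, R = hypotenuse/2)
Hypotenuse c = √(a² + b²) = √(590.49 + 445.21) = √1035.7 ≈ 32.1823
R = c/2 ≈ 32.1823/2 ≈ 16.0911

R = 16.09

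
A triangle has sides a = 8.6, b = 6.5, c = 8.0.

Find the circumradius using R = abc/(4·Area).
First find the area with Heron's formula.
s = (8.6 + 6.5 + 8.0)/2 = 11.55
Area = √(s(s−a)(s−b)(s−c)) = √(11.55·2.95·5.05·3.55) ≈ √610.835 ≈ 24.7151
abc = 8.6·6.5·8.0 = 447.2
R = abc/(4·Area) ≈ 447.2/(4·24.7151) = 447.2/98.8603 ≈ 4.52356

R = 4.524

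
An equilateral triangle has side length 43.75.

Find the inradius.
r = Area/s with s the semi-perimeter.
Area = (√3/4)·43.75² = (√3/4)·1914.0625 ≈ 0.433013·1914.0625 ≈ 828.813
s = 3·43.75/2 = 65.625
r ≈ 828.813/65.625 ≈ 12.6295
(Equivalently r = side/(2√3) = 43.75/3.4641 ≈ 12.6295.)

r = 12.63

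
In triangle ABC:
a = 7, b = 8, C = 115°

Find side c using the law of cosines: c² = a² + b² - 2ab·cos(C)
c² = 7² + 8² − 2·7·8·cos(115°)
cos(115°) ≈ -0.422618
c² ≈ 49 + 64 − 112·(-0.422618) ≈ 113 + 47.3332 ≈ 160.333
c ≈ √160.333 ≈ 12.6623

c = 12.66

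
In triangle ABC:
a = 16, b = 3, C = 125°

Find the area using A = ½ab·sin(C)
A = ½·a·b·sin(C) = ½·16·3·sin(125°)
sin(125°) ≈ 0.819152
A ≈ ½·48·0.819152 = 24·0.819152 ≈ 19.6596

Area = 19.66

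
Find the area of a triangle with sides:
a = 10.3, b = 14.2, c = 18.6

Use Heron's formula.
s = (10.3 + 14.2 + 18.6)/2 = 43.1/2 = 21.55
s − a = 11.25, s − b = 7.35, s − c = 2.95
s(s−a)(s−b)(s−c) = 21.55·11.25·7.35·2.95 ≈ 5256.65
Area = √5256.65 ≈ 72.5028

Area = 72.5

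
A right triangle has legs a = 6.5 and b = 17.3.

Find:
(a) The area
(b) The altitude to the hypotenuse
(a) The legs are perpendicular, so Area = ½·a·b = ½·6.5·17.3 = ½·112.45 = 56.225
(b) Hypotenuse c = √(a² + b²) = √(42.25 + 299.29) = √341.54 ≈ 18.4808
    Area = ½·c·h_c  ⇒  h_c = 2·Area/c = 112.45/18.4808 ≈ 6.08469

Area = 56.225, h_c = 6.085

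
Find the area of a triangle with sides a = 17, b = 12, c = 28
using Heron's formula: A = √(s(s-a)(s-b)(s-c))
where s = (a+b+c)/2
s = (17 + 12 + 28)/2 = 57/2 = 28.5
s − a = 11.5, s − b = 16.5, s − c = 0.5
s(s−a)(s−b)(s−c) = 28.5·11.5·16.5·0.5 = 2703.9375
Area = √2703.9375 ≈ 51.9994

s = 28.5, Area = 52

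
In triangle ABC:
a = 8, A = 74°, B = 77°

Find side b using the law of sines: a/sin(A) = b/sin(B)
a/sin(A) = b/sin(B)  ⇒  b = a·sin(B)/sin(A) = 8·sin(77°)/sin(74°)
sin(77°) ≈ 0.97437, sin(74°) ≈ 0.961262
b ≈ 8·0.97437/0.961262 ≈ 7.79496/0.961262 ≈ 8.10909

b = 8.109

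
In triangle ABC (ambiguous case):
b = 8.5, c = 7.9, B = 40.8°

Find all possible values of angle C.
b/sin(B) = c/sin(C)  ⇒  sin(C) = c·sin(B)/b = 7.9·sin(40.8°)/8.5
sin(40.8°) ≈ 0.653421
sin(C) ≈ 7.9·0.653421/8.5 ≈ 5.16202/8.5 ≈ 0.607297
Candidate 1: C₁ = arcsin(0.607297) ≈ 37.3943°  →  A = 180° − 40.8° − 37.3943° ≈ 101.806° > 0, valid
Candidate 2: C₂ = 180° − C₁ ≈ 142.606°  →  A = 180° − 40.8° − 142.606° ≈ -3.4057° ≤ 0, not a valid triangle

C = 37.39° (one solution)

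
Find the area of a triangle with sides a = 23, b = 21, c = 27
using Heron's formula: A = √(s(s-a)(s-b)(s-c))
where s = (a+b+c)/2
s = (23 + 21 + 27)/2 = 71/2 = 35.5
s − a = 12.5, s − b = 14.5, s − c = 8.5
s(s−a)(s−b)(s−c) = 35.5·12.5·14.5·8.5 = 54692.1875
Area = √54692.1875 ≈ 233.864

s = 35.5, Area = 233.9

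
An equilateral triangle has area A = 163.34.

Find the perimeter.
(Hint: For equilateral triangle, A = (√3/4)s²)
A = (√3/4)s²  ⇒  s² = 4A/√3 = 4·163.34/√3 = 653.36/1.73205 ≈ 377.218
s ≈ √377.218 ≈ 19.4221
Perimeter = 3s ≈ 3·19.4221 ≈ 58.2663

Perimeter = 58.27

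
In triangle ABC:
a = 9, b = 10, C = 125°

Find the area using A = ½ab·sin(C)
A = ½·a·b·sin(C) = ½·9·10·sin(125°)
sin(125°) ≈ 0.819152
A ≈ ½·90·0.819152 = 45·0.819152 ≈ 36.8618

Area = 36.86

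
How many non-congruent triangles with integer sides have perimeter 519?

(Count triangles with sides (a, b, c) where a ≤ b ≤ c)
Let a ≤ b ≤ c with a + b + c = 519. The only binding inequality is a + b > c, i.e. 519 − c > c, so c < 519/2; and c ≥ 519/3 since c is the largest side.
So 173 ≤ c ≤ 259. For each c, b runs from ⌈(519 − c)/2⌉ up to c (then a = 519 − b − c satisfies 1 ≤ a ≤ b automatically), giving c − ⌈(519 − c)/2⌉ + 1 choices.
Summing over c: 1 + 2 + 4 + 5 + … + 128 + 130  (87 terms, c = 173, …, 259) = 5677
Check (closed form: nearest integer to p²/48 for even p, (p+3)²/48 for odd p): (519+3)²/48 = 522²/48 = 272484/48 ≈ 5676.75 → 5677

5677 triangles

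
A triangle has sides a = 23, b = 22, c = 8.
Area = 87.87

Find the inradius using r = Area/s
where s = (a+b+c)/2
s = (23 + 22 + 8)/2 = 53/2 = 26.5
r = Area/s = 87.87/26.5 ≈ 3.31585

r = 3.316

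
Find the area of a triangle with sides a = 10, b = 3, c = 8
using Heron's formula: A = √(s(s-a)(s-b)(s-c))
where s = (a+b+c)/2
s = (10 + 3 + 8)/2 = 21/2 = 10.5
s − a = 0.5, s − b = 7.5, s − c = 2.5
s(s−a)(s−b)(s−c) = 10.5·0.5·7.5·2.5 = 98.4375
Area = √98.4375 ≈ 9.92157

s = 10.5, Area = 9.922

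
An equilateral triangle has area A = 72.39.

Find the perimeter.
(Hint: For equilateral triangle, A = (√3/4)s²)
A = (√3/4)s²  ⇒  s² = 4A/√3 = 4·72.39/√3 = 289.56/1.73205 ≈ 167.178
s ≈ √167.178 ≈ 12.9297
Perimeter = 3s ≈ 3·12.9297 ≈ 38.7891

Perimeter = 38.79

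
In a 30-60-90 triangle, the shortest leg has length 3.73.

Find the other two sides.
In a 30-60-90 triangle the sides are in ratio 1 : √3 : 2 (short leg : long leg : hypotenuse).
Long leg = 3.73·√3 ≈ 3.73·1.73205 ≈ 6.46055
Hypotenuse = 2·3.73 = 7.46

Long leg = 3.73√3 = 6.461, Hypotenuse = 7.46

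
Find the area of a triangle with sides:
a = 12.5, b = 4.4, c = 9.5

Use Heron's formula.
s = (12.5 + 4.4 + 9.5)/2 = 26.4/2 = 13.2
s − a = 0.7, s − b = 8.8, s − c = 3.7
s(s−a)(s−b)(s−c) = 13.2·0.7·8.8·3.7 ≈ 300.854
Area = √300.854 ≈ 17.3452

Area = 17.35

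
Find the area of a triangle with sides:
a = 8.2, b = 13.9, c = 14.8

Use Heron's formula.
s = (8.2 + 13.9 + 14.8)/2 = 36.9/2 = 18.45
s − a = 10.25, s − b = 4.55, s − c = 3.65
s(s−a)(s−b)(s−c) = 18.45·10.25·4.55·3.65 ≈ 3140.69
Area = √3140.69 ≈ 56.0418

Area = 56.04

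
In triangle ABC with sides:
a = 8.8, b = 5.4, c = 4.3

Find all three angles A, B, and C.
Law of cosines for each angle (a² = 77.44, b² = 29.16, c² = 18.49):
cos(A) = (b² + c² − a²)/(2bc) = (29.16 + 18.49 − 77.44)/(2·5.4·4.3) = -29.79/46.44 ≈ -0.641473  ⇒  A ≈ 129.902°
cos(B) = (a² + c² − b²)/(2ac) = (77.44 + 18.49 − 29.16)/(2·8.8·4.3) = 66.77/75.68 ≈ 0.882267  ⇒  B ≈ 28.0829°
cos(C) = (a² + b² − c²)/(2ab) = (77.44 + 29.16 − 18.49)/(2·8.8·5.4) = 88.11/95.04 ≈ 0.927083  ⇒  C ≈ 22.0154°
Check: A + B + C ≈ 180°

A = 129.9°, B = 28.08°, C = 22.02°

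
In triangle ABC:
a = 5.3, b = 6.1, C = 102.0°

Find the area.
Two sides and the included angle (SAS): A = ½·a·b·sin(C) = ½·5.3·6.1·sin(102.0°)
sin(102.0°) ≈ 0.978148
A ≈ ½·32.33·0.978148 = 16.165·0.978148 ≈ 15.8118

Area = 15.81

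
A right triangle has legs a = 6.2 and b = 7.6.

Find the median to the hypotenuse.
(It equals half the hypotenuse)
Hypotenuse c = √(a² + b²) = √(38.44 + 57.76) = √96.2 ≈ 9.80816
Median to hypotenuse = c/2 ≈ 9.80816/2 ≈ 4.90408

Median = 4.904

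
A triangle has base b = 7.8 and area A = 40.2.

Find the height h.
A = ½·b·h  ⇒  h = 2A/b = 2·40.2/7.8 = 80.4/7.8 ≈ 10.3077

h = 10.31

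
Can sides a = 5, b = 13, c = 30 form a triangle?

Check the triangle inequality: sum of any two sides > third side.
a + b vs c: 5 + 13 = 18 ≤ 30  ✗
a + c vs b: 5 + 30 = 35 > 13  ✓
b + c vs a: 13 + 30 = 43 > 5  ✓

No: 5 + 13 = 18 is not > 30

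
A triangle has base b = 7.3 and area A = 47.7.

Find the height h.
A = ½·b·h  ⇒  h = 2A/b = 2·47.7/7.3 = 95.4/7.3 ≈ 13.0685

h = 13.07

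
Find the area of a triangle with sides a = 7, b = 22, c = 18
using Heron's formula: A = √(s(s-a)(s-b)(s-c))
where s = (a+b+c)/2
s = (7 + 22 + 18)/2 = 47/2 = 23.5
s − a = 16.5, s − b = 1.5, s − c = 5.5
s(s−a)(s−b)(s−c) = 23.5·16.5·1.5·5.5 = 3198.9375
Area = √3198.9375 ≈ 56.5592

s = 23.5, Area = 56.56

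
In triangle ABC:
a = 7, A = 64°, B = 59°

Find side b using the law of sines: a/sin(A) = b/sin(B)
a/sin(A) = b/sin(B)  ⇒  b = a·sin(B)/sin(A) = 7·sin(59°)/sin(64°)
sin(59°) ≈ 0.857167, sin(64°) ≈ 0.898794
b ≈ 7·0.857167/0.898794 ≈ 6.00017/0.898794 ≈ 6.6758

b = 6.676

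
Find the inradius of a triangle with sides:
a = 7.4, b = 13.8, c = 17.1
r = Area/s where s is the semi-perimeter.
s = (7.4 + 13.8 + 17.1)/2 = 38.3/2 = 19.15
Area = √(s(s−a)(s−b)(s−c)) = √(19.15·11.75·5.35·2.05) ≈ √2467.82 ≈ 49.6772
r ≈ 49.6772/19.15 ≈ 2.59411

r = 2.594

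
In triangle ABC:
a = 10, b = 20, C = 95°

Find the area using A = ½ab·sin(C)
A = ½·a·b·sin(C) = ½·10·20·sin(95°)
sin(95°) ≈ 0.996195
A ≈ ½·200·0.996195 = 100·0.996195 ≈ 99.6195

Area = 99.62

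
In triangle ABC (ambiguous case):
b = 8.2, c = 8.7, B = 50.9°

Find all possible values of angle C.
b/sin(B) = c/sin(C)  ⇒  sin(C) = c·sin(B)/b = 8.7·sin(50.9°)/8.2
sin(50.9°) ≈ 0.776046
sin(C) ≈ 8.7·0.776046/8.2 ≈ 6.7516/8.2 ≈ 0.823366
Candidate 1: C₁ = arcsin(0.823366) ≈ 55.4232°  →  A = 180° − 50.9° − 55.4232° ≈ 73.6768° > 0, valid
Candidate 2: C₂ = 180° − C₁ ≈ 124.577°  →  A = 180° − 50.9° − 124.577° ≈ 4.52321° > 0, valid

C = 55.42° or C = 124.6° (two solutions)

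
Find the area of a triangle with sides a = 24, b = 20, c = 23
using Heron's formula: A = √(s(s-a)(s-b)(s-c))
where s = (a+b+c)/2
s = (24 + 20 + 23)/2 = 67/2 = 33.5
s − a = 9.5, s − b = 13.5, s − c = 10.5
s(s−a)(s−b)(s−c) = 33.5·9.5·13.5·10.5 = 45111.9375
Area = √45111.9375 ≈ 212.396

s = 33.5, Area = 212.4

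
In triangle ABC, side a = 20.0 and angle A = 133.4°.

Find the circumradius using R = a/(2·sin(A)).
R = a/(2·sin(A)) = 20.0/(2·sin(133.4°))
sin(133.4°) ≈ 0.726575
R ≈ 20.0/(2·0.726575) = 20.0/1.45315 ≈ 13.7632

R = 13.76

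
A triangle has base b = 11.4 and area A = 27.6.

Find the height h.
A = ½·b·h  ⇒  h = 2A/b = 2·27.6/11.4 = 55.2/11.4 ≈ 4.84211

h = 4.842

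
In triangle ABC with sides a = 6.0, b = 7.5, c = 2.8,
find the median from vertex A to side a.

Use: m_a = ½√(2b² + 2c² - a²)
m_a = ½√(2·7.5² + 2·2.8² − 6.0²) = ½√(2·56.25 + 2·7.84 − 36) = ½√(112.5 + 15.68 − 36) = ½√92.18
√92.18 ≈ 9.60104, so m_a ≈ 4.80052

m_a = 4.801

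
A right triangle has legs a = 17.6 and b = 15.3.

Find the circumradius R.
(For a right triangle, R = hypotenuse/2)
Hypotenuse c = √(a² + b²) = √(309.76 + 234.09) = √543.85 ≈ 23.3206
R = c/2 ≈ 23.3206/2 ≈ 11.6603

R = 11.66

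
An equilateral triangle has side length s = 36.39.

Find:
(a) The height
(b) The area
(a) The height splits the triangle into two 30-60-90 halves: h = s·√3/2 = 36.39·1.73205/2 ≈ 63.0293/2 ≈ 31.5147
(b) Area = (√3/4)·s² = (√3/4)·36.39² = (√3/4)·1324.2321 ≈ 0.433013·1324.2321 ≈ 573.409

Height = 31.51, Area = 573.4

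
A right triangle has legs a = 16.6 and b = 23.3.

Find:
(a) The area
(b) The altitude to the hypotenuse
(a) The legs are perpendicular, so Area = ½·a·b = ½·16.6·23.3 = ½·386.78 = 193.39
(b) Hypotenuse c = √(a² + b²) = √(275.56 + 542.89) = √818.45 ≈ 28.6086
    Area = ½·c·h_c  ⇒  h_c = 2·Area/c = 386.78/28.6086 ≈ 13.5197

Area = 193.39, h_c = 13.52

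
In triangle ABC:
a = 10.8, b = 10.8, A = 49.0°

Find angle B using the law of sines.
a/sin(A) = b/sin(B)  ⇒  sin(B) = b·sin(A)/a = 10.8·sin(49.0°)/10.8
sin(49.0°) ≈ 0.75471
sin(B) ≈ 10.8·0.75471/10.8 ≈ 8.15086/10.8 ≈ 0.75471
B = arcsin(0.75471) ≈ 49°
(Since b ≤ a we need B ≤ A, so the obtuse alternative 180° − 49° ≈ 131° is rejected.)

B = 49°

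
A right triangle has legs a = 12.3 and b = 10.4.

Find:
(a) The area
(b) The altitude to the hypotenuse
(a) The legs are perpendicular, so Area = ½·a·b = ½·12.3·10.4 = ½·127.92 = 63.96
(b) Hypotenuse c = √(a² + b²) = √(151.29 + 108.16) = √259.45 ≈ 16.1075
    Area = ½·c·h_c  ⇒  h_c = 2·Area/c = 127.92/16.1075 ≈ 7.94167

Area = 63.96, h_c = 7.942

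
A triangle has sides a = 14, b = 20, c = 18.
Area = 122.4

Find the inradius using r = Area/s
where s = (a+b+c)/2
s = (14 + 20 + 18)/2 = 52/2 = 26
r = Area/s = 122.4/26 ≈ 4.70769

r = 4.708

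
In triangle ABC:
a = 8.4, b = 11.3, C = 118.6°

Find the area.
Two sides and the included angle (SAS): A = ½·a·b·sin(C) = ½·8.4·11.3·sin(118.6°)
sin(118.6°) ≈ 0.877983
A ≈ ½·94.92·0.877983 = 47.46·0.877983 ≈ 41.6691

Area = 41.67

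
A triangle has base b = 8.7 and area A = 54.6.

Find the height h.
A = ½·b·h  ⇒  h = 2A/b = 2·54.6/8.7 = 109.2/8.7 ≈ 12.5517

h = 12.55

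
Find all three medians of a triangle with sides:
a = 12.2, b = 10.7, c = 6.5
Median formula: m_a = ½√(2b² + 2c² − a²) (and cyclically). a² = 148.84, b² = 114.49, c² = 42.25.
m_a = ½√(2·114.49 + 2·42.25 − 148.84) = ½√164.64 ≈ ½·12.8312 ≈ 6.41561
m_b = ½√(2·148.84 + 2·42.25 − 114.49) = ½√267.69 ≈ ½·16.3612 ≈ 8.18062
m_c = ½√(2·148.84 + 2·114.49 − 42.25) = ½√484.41 ≈ ½·22.0093 ≈ 11.0047

m_a = 6.416, m_b = 8.181, m_c = 11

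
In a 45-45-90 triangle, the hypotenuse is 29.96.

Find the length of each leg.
In a 45-45-90 triangle hypotenuse = leg·√2, so leg = hypotenuse/√2.
Leg = 29.96/√2 ≈ 29.96/1.41421 ≈ 21.1849

Each leg = 21.18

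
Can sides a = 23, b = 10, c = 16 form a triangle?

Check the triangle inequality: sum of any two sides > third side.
a + b vs c: 23 + 10 = 33 > 16  ✓
a + c vs b: 23 + 16 = 39 > 10  ✓
b + c vs a: 10 + 16 = 26 > 23  ✓

Yes, triangle inequality satisfied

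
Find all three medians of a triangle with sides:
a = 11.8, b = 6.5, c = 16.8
Median formula: m_a = ½√(2b² + 2c² − a²) (and cyclically). a² = 139.24, b² = 42.25, c² = 282.24.
m_a = ½√(2·42.25 + 2·282.24 − 139.24) = ½√509.74 ≈ ½·22.5774 ≈ 11.2887
m_b = ½√(2·139.24 + 2·282.24 − 42.25) = ½√800.71 ≈ ½·28.2968 ≈ 14.1484
m_c = ½√(2·139.24 + 2·42.25 − 282.24) = ½√80.74 ≈ ½·8.98554 ≈ 4.49277

m_a = 11.29, m_b = 14.15, m_c = 4.493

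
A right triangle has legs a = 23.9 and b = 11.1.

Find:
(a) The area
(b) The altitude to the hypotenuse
(a) The legs are perpendicular, so Area = ½·a·b = ½·23.9·11.1 = ½·265.29 = 132.645
(b) Hypotenuse c = √(a² + b²) = √(571.21 + 123.21) = √694.42 ≈ 26.3519
    Area = ½·c·h_c  ⇒  h_c = 2·Area/c = 265.29/26.3519 ≈ 10.0672

Area = 132.645, h_c = 10.07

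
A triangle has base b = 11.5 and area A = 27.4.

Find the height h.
A = ½·b·h  ⇒  h = 2A/b = 2·27.4/11.5 = 54.8/11.5 ≈ 4.76522

h = 4.765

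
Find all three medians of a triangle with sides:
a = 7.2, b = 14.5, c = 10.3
Median formula: m_a = ½√(2b² + 2c² − a²) (and cyclically). a² = 51.84, b² = 210.25, c² = 106.09.
m_a = ½√(2·210.25 + 2·106.09 − 51.84) = ½√580.84 ≈ ½·24.1006 ≈ 12.0503
m_b = ½√(2·51.84 + 2·106.09 − 210.25) = ½√105.61 ≈ ½·10.2767 ≈ 5.13834
m_c = ½√(2·51.84 + 2·210.25 − 106.09) = ½√418.09 ≈ ½·20.4472 ≈ 10.2236

m_a = 12.05, m_b = 5.138, m_c = 10.22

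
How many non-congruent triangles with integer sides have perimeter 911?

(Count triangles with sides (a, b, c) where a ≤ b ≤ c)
Let a ≤ b ≤ c with a + b + c = 911. The only binding inequality is a + b > c, i.e. 911 − c > c, so c < 911/2; and c ≥ 911/3 since c is the largest side.
So 304 ≤ c ≤ 455. For each c, b runs from ⌈(911 − c)/2⌉ up to c (then a = 911 − b − c satisfies 1 ≤ a ≤ b automatically), giving c − ⌈(911 − c)/2⌉ + 1 choices.
Summing over c: 1 + 3 + 4 + 6 + … + 226 + 228  (152 terms, c = 304, …, 455) = 17404
Check (closed form: nearest integer to p²/48 for even p, (p+3)²/48 for odd p): (911+3)²/48 = 914²/48 = 835396/48 ≈ 17404.08 → 17404

17404 triangles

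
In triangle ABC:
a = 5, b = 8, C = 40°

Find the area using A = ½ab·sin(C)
A = ½·a·b·sin(C) = ½·5·8·sin(40°)
sin(40°) ≈ 0.642788
A ≈ ½·40·0.642788 = 20·0.642788 ≈ 12.8558

Area = 12.86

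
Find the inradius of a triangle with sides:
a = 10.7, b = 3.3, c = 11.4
r = Area/s where s is the semi-perimeter.
s = (10.7 + 3.3 + 11.4)/2 = 25.4/2 = 12.7
Area = √(s(s−a)(s−b)(s−c)) = √(12.7·2·9.4·1.3) ≈ √310.388 ≈ 17.6178
r ≈ 17.6178/12.7 ≈ 1.38723

r = 1.387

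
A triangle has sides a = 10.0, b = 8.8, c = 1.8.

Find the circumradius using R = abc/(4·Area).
First find the area with Heron's formula.
s = (10.0 + 8.8 + 1.8)/2 = 10.3
Area = √(s(s−a)(s−b)(s−c)) = √(10.3·0.3·1.5·8.5) ≈ √39.3975 ≈ 6.27674
abc = 10.0·8.8·1.8 = 158.4
R = abc/(4·Area) ≈ 158.4/(4·6.27674) = 158.4/25.107 ≈ 6.309

R = 6.309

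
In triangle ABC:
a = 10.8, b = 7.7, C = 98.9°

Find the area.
Two sides and the included angle (SAS): A = ½·a·b·sin(C) = ½·10.8·7.7·sin(98.9°)
sin(98.9°) ≈ 0.98796
A ≈ ½·83.16·0.98796 = 41.58·0.98796 ≈ 41.0794

Area = 41.08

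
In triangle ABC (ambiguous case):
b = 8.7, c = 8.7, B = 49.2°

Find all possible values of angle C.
b/sin(B) = c/sin(C)  ⇒  sin(C) = c·sin(B)/b = 8.7·sin(49.2°)/8.7
sin(49.2°) ≈ 0.756995
sin(C) ≈ 8.7·0.756995/8.7 ≈ 6.58586/8.7 ≈ 0.756995
Candidate 1: C₁ = arcsin(0.756995) ≈ 49.2°  →  A = 180° − 49.2° − 49.2° ≈ 81.6° > 0, valid
Candidate 2: C₂ = 180° − C₁ ≈ 130.8°  →  A = 180° − 49.2° − 130.8° ≈ 0° ≤ 0, not a valid triangle

C = 49.2° (one solution)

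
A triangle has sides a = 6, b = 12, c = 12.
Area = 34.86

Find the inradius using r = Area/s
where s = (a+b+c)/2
s = (6 + 12 + 12)/2 = 30/2 = 15
r = Area/s = 34.86/15 ≈ 2.324

r = 2.324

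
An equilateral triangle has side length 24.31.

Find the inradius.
r = Area/s with s the semi-perimeter.
Area = (√3/4)·24.31² = (√3/4)·590.9761 ≈ 0.433013·590.9761 ≈ 255.9
s = 3·24.31/2 = 36.465
r ≈ 255.9/36.465 ≈ 7.01769
(Equivalently r = side/(2√3) = 24.31/3.4641 ≈ 7.01769.)

r = 7.018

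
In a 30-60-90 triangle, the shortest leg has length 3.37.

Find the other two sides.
In a 30-60-90 triangle the sides are in ratio 1 : √3 : 2 (short leg : long leg : hypotenuse).
Long leg = 3.37·√3 ≈ 3.37·1.73205 ≈ 5.83701
Hypotenuse = 2·3.37 = 6.74

Long leg = 3.37√3 = 5.837, Hypotenuse = 6.74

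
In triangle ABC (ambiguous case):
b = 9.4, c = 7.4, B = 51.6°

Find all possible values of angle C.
b/sin(B) = c/sin(C)  ⇒  sin(C) = c·sin(B)/b = 7.4·sin(51.6°)/9.4
sin(51.6°) ≈ 0.783693
sin(C) ≈ 7.4·0.783693/9.4 ≈ 5.79933/9.4 ≈ 0.61695
Candidate 1: C₁ = arcsin(0.61695) ≈ 38.0938°  →  A = 180° − 51.6° − 38.0938° ≈ 90.3062° > 0, valid
Candidate 2: C₂ = 180° − C₁ ≈ 141.906°  →  A = 180° − 51.6° − 141.906° ≈ -13.5062° ≤ 0, not a valid triangle

C = 38.09° (one solution)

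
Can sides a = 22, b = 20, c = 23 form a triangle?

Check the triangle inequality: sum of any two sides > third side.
a + b vs c: 22 + 20 = 42 > 23  ✓
a + c vs b: 22 + 23 = 45 > 20  ✓
b + c vs a: 20 + 23 = 43 > 22  ✓

Yes, triangle inequality satisfied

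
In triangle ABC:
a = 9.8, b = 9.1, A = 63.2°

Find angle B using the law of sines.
a/sin(A) = b/sin(B)  ⇒  sin(B) = b·sin(A)/a = 9.1·sin(63.2°)/9.8
sin(63.2°) ≈ 0.892586
sin(B) ≈ 9.1·0.892586/9.8 ≈ 8.12253/9.8 ≈ 0.82883
B = arcsin(0.82883) ≈ 55.9787°
(Since b ≤ a we need B ≤ A, so the obtuse alternative 180° − 55.9787° ≈ 124.021° is rejected.)

B = 55.98°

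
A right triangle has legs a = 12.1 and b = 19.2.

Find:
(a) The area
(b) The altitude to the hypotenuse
(a) The legs are perpendicular, so Area = ½·a·b = ½·12.1·19.2 = ½·232.32 = 116.16
(b) Hypotenuse c = √(a² + b²) = √(146.41 + 368.64) = √515.05 ≈ 22.6947
    Area = ½·c·h_c  ⇒  h_c = 2·Area/c = 232.32/22.6947 ≈ 10.2367

Area = 116.16, h_c = 10.24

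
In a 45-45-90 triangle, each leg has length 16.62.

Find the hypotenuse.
In a 45-45-90 triangle the sides are in ratio 1 : 1 : √2, so hypotenuse = leg·√2.
Hypotenuse = 16.62·√2 ≈ 16.62·1.41421 ≈ 23.5042

Hypotenuse = 16.62√2 = 23.5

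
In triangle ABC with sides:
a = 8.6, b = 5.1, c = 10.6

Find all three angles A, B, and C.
Law of cosines for each angle (a² = 73.96, b² = 26.01, c² = 112.36):
cos(A) = (b² + c² − a²)/(2bc) = (26.01 + 112.36 − 73.96)/(2·5.1·10.6) = 64.41/108.12 ≈ 0.595727  ⇒  A ≈ 53.4355°
cos(B) = (a² + c² − b²)/(2ac) = (73.96 + 112.36 − 26.01)/(2·8.6·10.6) = 160.31/182.32 ≈ 0.879278  ⇒  B ≈ 28.4446°
cos(C) = (a² + b² − c²)/(2ab) = (73.96 + 26.01 − 112.36)/(2·8.6·5.1) = -12.39/87.72 ≈ -0.141245  ⇒  C ≈ 98.1199°
Check: A + B + C ≈ 180°

A = 53.44°, B = 28.44°, C = 98.12°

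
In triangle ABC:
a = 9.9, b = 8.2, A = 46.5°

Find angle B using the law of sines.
a/sin(A) = b/sin(B)  ⇒  sin(B) = b·sin(A)/a = 8.2·sin(46.5°)/9.9
sin(46.5°) ≈ 0.725374
sin(B) ≈ 8.2·0.725374/9.9 ≈ 5.94807/9.9 ≈ 0.600815
B = arcsin(0.600815) ≈ 36.9283°
(Since b ≤ a we need B ≤ A, so the obtuse alternative 180° − 36.9283° ≈ 143.072° is rejected.)

B = 36.93°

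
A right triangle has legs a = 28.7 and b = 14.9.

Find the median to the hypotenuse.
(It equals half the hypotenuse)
Hypotenuse c = √(a² + b²) = √(823.69 + 222.01) = √1045.7 ≈ 32.3373
Median to hypotenuse = c/2 ≈ 32.3373/2 ≈ 16.1686

Median = 16.17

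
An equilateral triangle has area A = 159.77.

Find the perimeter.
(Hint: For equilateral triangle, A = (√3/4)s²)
A = (√3/4)s²  ⇒  s² = 4A/√3 = 4·159.77/√3 = 639.08/1.73205 ≈ 368.973
s ≈ √368.973 ≈ 19.2087
Perimeter = 3s ≈ 3·19.2087 ≈ 57.626

Perimeter = 57.63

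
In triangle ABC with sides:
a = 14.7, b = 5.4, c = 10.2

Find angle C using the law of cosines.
c² = a² + b² − 2ab·cos(C)  ⇒  cos(C) = (a² + b² − c²)/(2ab)
cos(C) = (14.7² + 5.4² − 10.2²)/(2·14.7·5.4) = (216.09 + 29.16 − 104.04)/158.76 = 141.21/158.76 ≈ 0.889456
C = arccos(0.889456) ≈ 27.1951°

C = 27.2°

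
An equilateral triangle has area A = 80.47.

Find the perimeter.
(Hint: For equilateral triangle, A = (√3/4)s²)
A = (√3/4)s²  ⇒  s² = 4A/√3 = 4·80.47/√3 = 321.88/1.73205 ≈ 185.838
s ≈ √185.838 ≈ 13.6322
Perimeter = 3s ≈ 3·13.6322 ≈ 40.8967

Perimeter = 40.9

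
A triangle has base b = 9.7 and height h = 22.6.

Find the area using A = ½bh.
A = ½·b·h = ½·9.7·22.6 = ½·219.22 = 109.61

Area = 109.61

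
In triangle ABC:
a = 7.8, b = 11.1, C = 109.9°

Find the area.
Two sides and the included angle (SAS): A = ½·a·b·sin(C) = ½·7.8·11.1·sin(109.9°)
sin(109.9°) ≈ 0.940288
A ≈ ½·86.58·0.940288 = 43.29·0.940288 ≈ 40.7051

Area = 40.71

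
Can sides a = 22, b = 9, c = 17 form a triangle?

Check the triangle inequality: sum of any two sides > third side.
a + b vs c: 22 + 9 = 31 > 17  ✓
a + c vs b: 22 + 17 = 39 > 9  ✓
b + c vs a: 9 + 17 = 26 > 22  ✓

Yes, triangle inequality satisfied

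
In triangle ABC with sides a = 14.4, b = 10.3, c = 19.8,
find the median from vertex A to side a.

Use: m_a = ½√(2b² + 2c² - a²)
m_a = ½√(2·10.3² + 2·19.8² − 14.4²) = ½√(2·106.09 + 2·392.04 − 207.36) = ½√(212.18 + 784.08 − 207.36) = ½√788.9
√788.9 ≈ 28.0874, so m_a ≈ 14.0437

m_a = 14.04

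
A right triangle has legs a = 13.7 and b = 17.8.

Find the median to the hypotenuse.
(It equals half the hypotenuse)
Hypotenuse c = √(a² + b²) = √(187.69 + 316.84) = √504.53 ≈ 22.4617
Median to hypotenuse = c/2 ≈ 22.4617/2 ≈ 11.2309

Median = 11.23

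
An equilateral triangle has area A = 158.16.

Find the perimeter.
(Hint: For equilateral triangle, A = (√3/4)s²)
A = (√3/4)s²  ⇒  s² = 4A/√3 = 4·158.16/√3 = 632.64/1.73205 ≈ 365.255
s ≈ √365.255 ≈ 19.1116
Perimeter = 3s ≈ 3·19.1116 ≈ 57.3349

Perimeter = 57.33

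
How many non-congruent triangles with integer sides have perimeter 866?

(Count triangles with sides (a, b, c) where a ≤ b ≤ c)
Let a ≤ b ≤ c with a + b + c = 866. The only binding inequality is a + b > c, i.e. 866 − c > c, so c < 866/2; and c ≥ 866/3 since c is the largest side.
So 289 ≤ c ≤ 432. For each c, b runs from ⌈(866 − c)/2⌉ up to c (then a = 866 − b − c satisfies 1 ≤ a ≤ b automatically), giving c − ⌈(866 − c)/2⌉ + 1 choices.
Summing over c: 1 + 3 + 4 + 6 + … + 214 + 216  (144 terms, c = 289, …, 432) = 15624
Check (closed form: nearest integer to p²/48 for even p, (p+3)²/48 for odd p): 866²/48 = 749956/48 ≈ 15624.08 → 15624

15624 triangles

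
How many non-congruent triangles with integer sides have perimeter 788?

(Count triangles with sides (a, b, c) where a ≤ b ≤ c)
Let a ≤ b ≤ c with a + b + c = 788. The only binding inequality is a + b > c, i.e. 788 − c > c, so c < 788/2; and c ≥ 788/3 since c is the largest side.
So 263 ≤ c ≤ 393. For each c, b runs from ⌈(788 − c)/2⌉ up to c (then a = 788 − b − c satisfies 1 ≤ a ≤ b automatically), giving c − ⌈(788 − c)/2⌉ + 1 choices.
Summing over c: 1 + 3 + 4 + 6 + … + 195 + 196  (131 terms, c = 263, …, 393) = 12936
Check (closed form: nearest integer to p²/48 for even p, (p+3)²/48 for odd p): 788²/48 = 620944/48 ≈ 12936.33 → 12936

12936 triangles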